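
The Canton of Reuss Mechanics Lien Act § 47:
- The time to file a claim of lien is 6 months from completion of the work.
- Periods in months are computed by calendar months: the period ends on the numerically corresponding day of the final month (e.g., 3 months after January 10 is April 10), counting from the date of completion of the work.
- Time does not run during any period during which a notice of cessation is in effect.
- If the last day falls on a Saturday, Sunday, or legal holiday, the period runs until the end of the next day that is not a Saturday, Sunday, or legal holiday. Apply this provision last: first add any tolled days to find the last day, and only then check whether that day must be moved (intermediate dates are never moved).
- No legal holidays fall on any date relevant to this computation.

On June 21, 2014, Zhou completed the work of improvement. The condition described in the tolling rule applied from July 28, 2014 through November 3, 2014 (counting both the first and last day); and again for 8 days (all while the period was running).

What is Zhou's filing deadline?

6 months after June 21, 2014 is December 21, 2014.
From July 28, 2014 through November 3, 2014 inclusive is 99 days; tolling adds 99 days: December 21, 2014 + 99 days = March 30, 2015.
Tolling adds 8 days: March 30, 2015 + 8 days = April 7, 2015.
April 7, 2015 is a Tuesday and not a legal holiday, so no extension applies.

April 7, 2015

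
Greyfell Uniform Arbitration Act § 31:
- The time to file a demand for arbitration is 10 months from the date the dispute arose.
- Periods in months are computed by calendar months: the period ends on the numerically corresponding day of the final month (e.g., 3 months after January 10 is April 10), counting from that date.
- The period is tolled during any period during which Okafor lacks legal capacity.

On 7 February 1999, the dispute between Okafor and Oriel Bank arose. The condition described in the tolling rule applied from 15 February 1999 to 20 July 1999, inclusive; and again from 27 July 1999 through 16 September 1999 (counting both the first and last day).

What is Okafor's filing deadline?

July 2, 2000

10 months after 7 February 1999 is December 7, 1999.
From February 15, 1999 through July 20, 1999 inclusive is 156 days; tolling adds 156 days: December 7, 1999 + 156 days = May 11, 2000.
From July 27, 1999 through September 16, 1999 inclusive is 52 days; tolling adds 52 days: May 11, 2000 + 52 days = July 2, 2000.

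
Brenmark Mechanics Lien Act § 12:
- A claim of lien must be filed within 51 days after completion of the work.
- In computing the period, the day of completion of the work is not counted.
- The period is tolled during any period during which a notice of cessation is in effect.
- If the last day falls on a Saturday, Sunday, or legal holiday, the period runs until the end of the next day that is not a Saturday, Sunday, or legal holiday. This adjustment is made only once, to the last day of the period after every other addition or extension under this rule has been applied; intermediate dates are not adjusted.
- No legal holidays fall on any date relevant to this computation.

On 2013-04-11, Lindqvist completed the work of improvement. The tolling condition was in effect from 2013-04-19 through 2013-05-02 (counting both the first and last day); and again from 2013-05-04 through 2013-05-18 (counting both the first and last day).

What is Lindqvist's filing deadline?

51 days after 2013-04-11 is June 1, 2013.
From April 19, 2013 through May 2, 2013 inclusive is 14 days; tolling adds 14 days: June 1, 2013 + 14 days = June 15, 2013.
From May 4, 2013 through May 18, 2013 inclusive is 15 days; tolling adds 15 days: June 15, 2013 + 15 days = June 30, 2013.
June 30, 2013 is Sunday. The next qualifying day is July 1, 2013.

July 1, 2013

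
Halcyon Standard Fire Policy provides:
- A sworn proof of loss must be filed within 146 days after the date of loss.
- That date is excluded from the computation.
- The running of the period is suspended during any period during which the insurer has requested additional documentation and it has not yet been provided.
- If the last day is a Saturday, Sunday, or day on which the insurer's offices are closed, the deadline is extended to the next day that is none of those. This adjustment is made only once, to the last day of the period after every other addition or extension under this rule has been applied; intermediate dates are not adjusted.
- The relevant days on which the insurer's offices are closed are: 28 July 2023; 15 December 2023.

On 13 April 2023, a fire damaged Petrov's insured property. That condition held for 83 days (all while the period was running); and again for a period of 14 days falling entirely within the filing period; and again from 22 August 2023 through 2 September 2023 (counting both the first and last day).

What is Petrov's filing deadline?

146 days after 13 April 2023 is September 6, 2023.
Tolling adds 83 days: September 6, 2023 + 83 days = November 28, 2023.
Tolling adds 14 days: November 28, 2023 + 14 days = December 12, 2023.
From August 22, 2023 through September 2, 2023 inclusive is 12 days; tolling adds 12 days: December 12, 2023 + 12 days = December 24, 2023.
December 24, 2023 is Sunday. The next qualifying day is December 25, 2023.

December 25, 2023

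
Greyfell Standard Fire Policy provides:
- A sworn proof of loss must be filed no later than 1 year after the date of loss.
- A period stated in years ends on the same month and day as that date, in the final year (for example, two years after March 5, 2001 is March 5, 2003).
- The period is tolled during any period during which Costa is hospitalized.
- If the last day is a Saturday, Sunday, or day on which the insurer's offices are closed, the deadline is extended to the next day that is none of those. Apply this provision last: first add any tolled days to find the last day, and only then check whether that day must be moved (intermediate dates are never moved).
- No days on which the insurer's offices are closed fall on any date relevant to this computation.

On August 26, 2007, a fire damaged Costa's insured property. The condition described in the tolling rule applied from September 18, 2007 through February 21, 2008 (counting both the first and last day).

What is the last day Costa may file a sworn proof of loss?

1 year after August 26, 2007 is August 26, 2008.
From September 18, 2007 through February 21, 2008 inclusive is 157 days; tolling adds 157 days: August 26, 2008 + 157 days = January 30, 2009.
January 30, 2009 is a Friday and not a day on which the insurer's offices are closed, so no extension applies.

January 30, 2009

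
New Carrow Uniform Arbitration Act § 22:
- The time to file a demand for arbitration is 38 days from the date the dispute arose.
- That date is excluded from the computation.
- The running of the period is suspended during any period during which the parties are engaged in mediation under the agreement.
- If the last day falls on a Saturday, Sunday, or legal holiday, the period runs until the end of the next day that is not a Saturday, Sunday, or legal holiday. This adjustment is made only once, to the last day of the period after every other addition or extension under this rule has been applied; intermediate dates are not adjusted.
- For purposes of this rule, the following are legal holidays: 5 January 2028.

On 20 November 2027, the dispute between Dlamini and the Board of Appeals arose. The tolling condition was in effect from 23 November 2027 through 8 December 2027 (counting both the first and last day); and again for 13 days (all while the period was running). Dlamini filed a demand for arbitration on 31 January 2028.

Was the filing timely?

No

38 days after 20 November 2027 is December 28, 2027.
From November 23, 2027 through December 8, 2027 inclusive is 16 days; tolling adds 16 days: December 28, 2027 + 16 days = January 13, 2028.
Tolling adds 13 days: January 13, 2028 + 13 days = January 26, 2028.
January 26, 2028 is a Wednesday and not a legal holiday, so no extension applies.
The deadline is January 26, 2028; the filing on January 31, 2028 is after that date.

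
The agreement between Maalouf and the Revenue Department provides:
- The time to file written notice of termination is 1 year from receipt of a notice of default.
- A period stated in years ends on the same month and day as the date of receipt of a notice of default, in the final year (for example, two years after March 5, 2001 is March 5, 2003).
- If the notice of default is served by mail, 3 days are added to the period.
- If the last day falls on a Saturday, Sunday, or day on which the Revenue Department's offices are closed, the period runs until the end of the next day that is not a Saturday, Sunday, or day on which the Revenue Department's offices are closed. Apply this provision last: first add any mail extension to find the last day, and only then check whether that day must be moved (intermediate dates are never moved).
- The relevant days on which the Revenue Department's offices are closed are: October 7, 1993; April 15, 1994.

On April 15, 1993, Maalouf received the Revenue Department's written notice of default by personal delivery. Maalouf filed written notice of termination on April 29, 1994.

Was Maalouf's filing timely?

No

1 year after April 15, 1993 is April 15, 1994.
Service was not by mail, so no mail extension applies.
April 15, 1994 is a listed holiday; April 16, 1994 is Saturday; April 17, 1994 is Sunday. The next qualifying day is April 18, 1994.
The deadline is April 18, 1994; the filing on April 29, 1994 is after that date.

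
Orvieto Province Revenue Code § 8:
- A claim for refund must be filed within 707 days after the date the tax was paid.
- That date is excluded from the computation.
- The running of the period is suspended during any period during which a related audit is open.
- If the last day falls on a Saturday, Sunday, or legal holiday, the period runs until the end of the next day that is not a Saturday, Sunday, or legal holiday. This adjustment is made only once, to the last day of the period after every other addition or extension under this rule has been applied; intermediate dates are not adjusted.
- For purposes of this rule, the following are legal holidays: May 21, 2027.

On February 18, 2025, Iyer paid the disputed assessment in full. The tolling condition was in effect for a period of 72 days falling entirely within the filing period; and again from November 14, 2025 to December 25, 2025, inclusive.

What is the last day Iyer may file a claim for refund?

May 20, 2027

707 days after February 18, 2025 is January 26, 2027.
Tolling adds 72 days: January 26, 2027 + 72 days = April 8, 2027.
From November 14, 2025 through December 25, 2025 inclusive is 42 days; tolling adds 42 days: April 8, 2027 + 42 days = May 20, 2027.
May 20, 2027 is a Thursday and not a legal holiday, so no extension applies.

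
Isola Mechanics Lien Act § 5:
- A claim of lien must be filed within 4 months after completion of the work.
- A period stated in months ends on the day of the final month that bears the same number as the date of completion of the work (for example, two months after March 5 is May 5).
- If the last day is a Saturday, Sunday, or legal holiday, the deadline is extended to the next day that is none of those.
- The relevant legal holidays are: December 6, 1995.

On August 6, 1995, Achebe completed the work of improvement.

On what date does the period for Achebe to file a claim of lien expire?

December 7, 1995

4 months after August 6, 1995 is December 6, 1995.
December 6, 1995 is a listed holiday. The next qualifying day is December 7, 1995.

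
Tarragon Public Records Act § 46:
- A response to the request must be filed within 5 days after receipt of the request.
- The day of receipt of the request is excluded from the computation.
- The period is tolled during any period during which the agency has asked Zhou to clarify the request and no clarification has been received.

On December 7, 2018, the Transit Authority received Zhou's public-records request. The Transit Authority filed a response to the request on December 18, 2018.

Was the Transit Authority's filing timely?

No

5 days after December 7, 2018 is December 12, 2018.
The deadline is December 12, 2018; the filing on December 18, 2018 is after that date.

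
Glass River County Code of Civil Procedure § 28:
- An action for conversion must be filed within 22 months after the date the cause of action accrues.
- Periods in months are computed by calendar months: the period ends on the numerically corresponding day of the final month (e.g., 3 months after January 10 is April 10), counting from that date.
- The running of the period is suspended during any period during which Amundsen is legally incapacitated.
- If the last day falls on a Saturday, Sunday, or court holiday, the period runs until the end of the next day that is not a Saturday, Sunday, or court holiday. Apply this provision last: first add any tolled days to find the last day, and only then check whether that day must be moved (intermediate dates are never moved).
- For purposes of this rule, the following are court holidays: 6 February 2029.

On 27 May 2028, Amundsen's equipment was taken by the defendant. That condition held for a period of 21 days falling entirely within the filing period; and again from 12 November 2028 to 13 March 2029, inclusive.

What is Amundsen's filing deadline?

22 months after 27 May 2028 is March 27, 2030.
Tolling adds 21 days: March 27, 2030 + 21 days = April 17, 2030.
From November 12, 2028 through March 13, 2029 inclusive is 122 days; tolling adds 122 days: April 17, 2030 + 122 days = August 17, 2030.
August 17, 2030 is Saturday; August 18, 2030 is Sunday. The next qualifying day is August 19, 2030.

August 19, 2030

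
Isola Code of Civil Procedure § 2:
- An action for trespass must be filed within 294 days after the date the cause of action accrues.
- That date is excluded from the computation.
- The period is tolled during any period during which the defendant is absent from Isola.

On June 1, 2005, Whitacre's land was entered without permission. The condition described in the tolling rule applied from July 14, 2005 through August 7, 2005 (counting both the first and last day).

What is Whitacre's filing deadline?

April 16, 2006

294 days after June 1, 2005 is March 22, 2006.
From July 14, 2005 through August 7, 2005 inclusive is 25 days; tolling adds 25 days: March 22, 2006 + 25 days = April 16, 2006.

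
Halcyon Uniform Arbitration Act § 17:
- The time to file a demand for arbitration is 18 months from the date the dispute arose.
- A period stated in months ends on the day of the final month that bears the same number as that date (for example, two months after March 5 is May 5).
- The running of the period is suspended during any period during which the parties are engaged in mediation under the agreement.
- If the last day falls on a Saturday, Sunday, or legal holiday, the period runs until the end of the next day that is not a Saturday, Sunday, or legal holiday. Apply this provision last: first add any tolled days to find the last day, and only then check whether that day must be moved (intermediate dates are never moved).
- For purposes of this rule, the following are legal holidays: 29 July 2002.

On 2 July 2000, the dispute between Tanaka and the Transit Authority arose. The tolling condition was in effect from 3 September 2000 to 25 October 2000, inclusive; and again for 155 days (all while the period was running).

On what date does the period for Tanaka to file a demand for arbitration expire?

July 30, 2002

18 months after 2 July 2000 is January 2, 2002.
From September 3, 2000 through October 25, 2000 inclusive is 53 days; tolling adds 53 days: January 2, 2002 + 53 days = February 24, 2002.
Tolling adds 155 days: February 24, 2002 + 155 days = July 29, 2002.
July 29, 2002 is a listed holiday. The next qualifying day is July 30, 2002.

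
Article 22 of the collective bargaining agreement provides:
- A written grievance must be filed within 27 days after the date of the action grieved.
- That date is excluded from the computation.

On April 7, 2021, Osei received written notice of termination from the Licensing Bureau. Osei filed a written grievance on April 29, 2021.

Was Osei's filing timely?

27 days after April 7, 2021 is May 4, 2021.
The deadline is May 4, 2021; the filing on April 29, 2021 is on or before that date.

Yes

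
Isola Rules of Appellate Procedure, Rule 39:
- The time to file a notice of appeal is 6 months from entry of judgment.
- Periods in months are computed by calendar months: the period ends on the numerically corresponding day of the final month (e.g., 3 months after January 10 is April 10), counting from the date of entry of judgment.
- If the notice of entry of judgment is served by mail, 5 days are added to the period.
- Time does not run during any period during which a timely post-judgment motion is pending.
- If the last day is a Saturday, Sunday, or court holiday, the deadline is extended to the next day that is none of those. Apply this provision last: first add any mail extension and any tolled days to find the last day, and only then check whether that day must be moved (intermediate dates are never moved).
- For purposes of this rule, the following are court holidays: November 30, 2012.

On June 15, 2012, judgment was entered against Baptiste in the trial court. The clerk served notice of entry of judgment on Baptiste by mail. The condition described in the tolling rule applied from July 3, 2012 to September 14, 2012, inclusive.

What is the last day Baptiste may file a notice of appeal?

March 4, 2013

6 months after June 15, 2012 is December 15, 2012.
Service was by mail, adding 5 days: December 15, 2012 + 5 days = December 20, 2012.
From July 3, 2012 through September 14, 2012 inclusive is 74 days; tolling adds 74 days: December 20, 2012 + 74 days = March 4, 2013.
March 4, 2013 is a Monday and not a court holiday, so no extension applies.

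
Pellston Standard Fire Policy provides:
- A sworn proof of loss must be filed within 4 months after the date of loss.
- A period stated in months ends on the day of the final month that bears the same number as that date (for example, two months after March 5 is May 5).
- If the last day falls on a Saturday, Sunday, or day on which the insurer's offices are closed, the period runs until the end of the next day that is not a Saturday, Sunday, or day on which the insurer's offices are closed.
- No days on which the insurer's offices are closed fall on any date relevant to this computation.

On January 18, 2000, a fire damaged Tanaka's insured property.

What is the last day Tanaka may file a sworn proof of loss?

4 months after January 18, 2000 is May 18, 2000.
May 18, 2000 is a Thursday and not a day on which the insurer's offices are closed, so no extension applies.

May 18, 2000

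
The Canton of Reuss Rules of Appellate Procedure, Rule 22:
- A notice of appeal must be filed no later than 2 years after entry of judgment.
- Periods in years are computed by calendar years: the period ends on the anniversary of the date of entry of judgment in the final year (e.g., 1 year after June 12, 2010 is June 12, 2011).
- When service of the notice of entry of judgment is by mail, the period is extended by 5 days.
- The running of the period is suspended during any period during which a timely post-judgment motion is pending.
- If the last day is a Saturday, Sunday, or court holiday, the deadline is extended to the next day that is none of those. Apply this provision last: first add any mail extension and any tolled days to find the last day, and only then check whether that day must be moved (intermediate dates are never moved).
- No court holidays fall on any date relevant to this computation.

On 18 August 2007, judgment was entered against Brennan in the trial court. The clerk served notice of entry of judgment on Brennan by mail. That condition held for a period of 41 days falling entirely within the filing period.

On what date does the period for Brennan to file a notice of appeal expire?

2 years after 18 August 2007 is August 18, 2009.
Service was by mail, adding 5 days: August 18, 2009 + 5 days = August 23, 2009.
Tolling adds 41 days: August 23, 2009 + 41 days = October 3, 2009.
October 3, 2009 is Saturday; October 4, 2009 is Sunday. The next qualifying day is October 5, 2009.

October 5, 2009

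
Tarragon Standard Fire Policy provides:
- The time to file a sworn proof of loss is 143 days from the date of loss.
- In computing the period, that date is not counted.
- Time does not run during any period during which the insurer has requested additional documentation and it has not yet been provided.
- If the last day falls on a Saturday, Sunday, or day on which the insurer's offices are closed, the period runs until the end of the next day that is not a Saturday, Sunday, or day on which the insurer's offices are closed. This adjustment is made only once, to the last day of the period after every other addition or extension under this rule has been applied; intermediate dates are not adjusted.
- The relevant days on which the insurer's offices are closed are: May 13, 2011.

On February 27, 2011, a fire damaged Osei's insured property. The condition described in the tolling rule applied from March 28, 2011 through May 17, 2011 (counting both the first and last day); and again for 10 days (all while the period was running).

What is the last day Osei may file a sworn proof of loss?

143 days after February 27, 2011 is July 20, 2011.
From March 28, 2011 through May 17, 2011 inclusive is 51 days; tolling adds 51 days: July 20, 2011 + 51 days = September 9, 2011.
Tolling adds 10 days: September 9, 2011 + 10 days = September 19, 2011.
September 19, 2011 is a Monday and not a day on which the insurer's offices are closed, so no extension applies.

September 19, 2011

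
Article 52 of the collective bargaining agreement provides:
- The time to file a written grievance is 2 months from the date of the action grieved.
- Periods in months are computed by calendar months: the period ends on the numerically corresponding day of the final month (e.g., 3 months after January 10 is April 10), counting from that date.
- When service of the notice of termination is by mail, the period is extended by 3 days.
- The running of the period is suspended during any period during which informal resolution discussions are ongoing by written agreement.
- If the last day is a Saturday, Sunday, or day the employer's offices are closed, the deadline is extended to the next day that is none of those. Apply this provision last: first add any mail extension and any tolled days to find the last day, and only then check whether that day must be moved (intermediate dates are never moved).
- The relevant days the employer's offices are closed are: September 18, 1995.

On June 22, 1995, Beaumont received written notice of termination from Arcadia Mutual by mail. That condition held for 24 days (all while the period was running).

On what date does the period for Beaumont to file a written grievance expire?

September 19, 1995

2 months after June 22, 1995 is August 22, 1995.
Service was by mail, adding 3 days: August 22, 1995 + 3 days = August 25, 1995.
Tolling adds 24 days: August 25, 1995 + 24 days = September 18, 1995.
September 18, 1995 is a listed holiday. The next qualifying day is September 19, 1995.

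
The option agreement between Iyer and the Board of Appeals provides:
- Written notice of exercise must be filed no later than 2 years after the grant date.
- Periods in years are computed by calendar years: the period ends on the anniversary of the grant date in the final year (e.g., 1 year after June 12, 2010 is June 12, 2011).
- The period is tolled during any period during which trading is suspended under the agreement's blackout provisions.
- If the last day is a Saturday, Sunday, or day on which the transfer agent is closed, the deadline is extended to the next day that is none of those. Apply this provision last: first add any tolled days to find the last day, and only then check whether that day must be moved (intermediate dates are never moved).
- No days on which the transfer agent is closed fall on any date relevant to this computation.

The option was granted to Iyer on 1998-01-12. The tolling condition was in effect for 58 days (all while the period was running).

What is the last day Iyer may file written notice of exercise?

March 10, 2000

2 years after 1998-01-12 is January 12, 2000.
Tolling adds 58 days: January 12, 2000 + 58 days = March 10, 2000.
March 10, 2000 is a Friday and not a day on which the transfer agent is closed, so no extension applies.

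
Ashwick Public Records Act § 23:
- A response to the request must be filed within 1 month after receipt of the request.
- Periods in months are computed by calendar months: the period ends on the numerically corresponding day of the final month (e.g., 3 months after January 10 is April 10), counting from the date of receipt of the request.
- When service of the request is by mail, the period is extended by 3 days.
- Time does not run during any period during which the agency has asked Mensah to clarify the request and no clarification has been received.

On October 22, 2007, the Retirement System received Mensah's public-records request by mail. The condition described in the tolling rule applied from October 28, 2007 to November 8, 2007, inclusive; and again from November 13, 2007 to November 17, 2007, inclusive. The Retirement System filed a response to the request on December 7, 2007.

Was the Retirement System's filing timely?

Yes

1 month after October 22, 2007 is November 22, 2007.
Service was by mail, adding 3 days: November 22, 2007 + 3 days = November 25, 2007.
From October 28, 2007 through November 8, 2007 inclusive is 12 days; tolling adds 12 days: November 25, 2007 + 12 days = December 7, 2007.
From November 13, 2007 through November 17, 2007 inclusive is 5 days; tolling adds 5 days: December 7, 2007 + 5 days = December 12, 2007.
The deadline is December 12, 2007; the filing on December 7, 2007 is on or before that date.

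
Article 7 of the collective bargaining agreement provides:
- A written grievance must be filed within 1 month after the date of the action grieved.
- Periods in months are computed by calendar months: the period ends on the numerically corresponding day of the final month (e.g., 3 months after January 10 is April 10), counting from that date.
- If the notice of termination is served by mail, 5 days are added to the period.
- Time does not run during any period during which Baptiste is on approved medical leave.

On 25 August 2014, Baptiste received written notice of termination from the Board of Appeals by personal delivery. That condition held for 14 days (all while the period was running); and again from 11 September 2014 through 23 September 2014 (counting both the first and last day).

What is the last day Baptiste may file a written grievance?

October 22, 2014

1 month after 25 August 2014 is September 25, 2014.
Service was not by mail, so no mail extension applies.
Tolling adds 14 days: September 25, 2014 + 14 days = October 9, 2014.
From September 11, 2014 through September 23, 2014 inclusive is 13 days; tolling adds 13 days: October 9, 2014 + 13 days = October 22, 2014.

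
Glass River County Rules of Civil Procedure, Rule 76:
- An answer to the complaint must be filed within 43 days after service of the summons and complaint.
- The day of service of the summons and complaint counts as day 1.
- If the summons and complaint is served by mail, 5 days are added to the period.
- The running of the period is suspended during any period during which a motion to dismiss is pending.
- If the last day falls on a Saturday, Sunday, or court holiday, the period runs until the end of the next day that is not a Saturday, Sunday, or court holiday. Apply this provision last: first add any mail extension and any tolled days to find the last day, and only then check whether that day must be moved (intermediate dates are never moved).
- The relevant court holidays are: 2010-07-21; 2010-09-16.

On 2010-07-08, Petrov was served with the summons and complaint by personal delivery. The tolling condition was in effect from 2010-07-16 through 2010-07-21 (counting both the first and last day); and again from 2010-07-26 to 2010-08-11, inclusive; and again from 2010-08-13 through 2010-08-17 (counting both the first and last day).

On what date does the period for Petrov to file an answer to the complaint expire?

September 17, 2010

Counting 2010-07-08 as day 1, day 43 is August 19, 2010.
Service was not by mail, so no mail extension applies.
From July 16, 2010 through July 21, 2010 inclusive is 6 days; tolling adds 6 days: August 19, 2010 + 6 days = August 25, 2010.
From July 26, 2010 through August 11, 2010 inclusive is 17 days; tolling adds 17 days: August 25, 2010 + 17 days = September 11, 2010.
From August 13, 2010 through August 17, 2010 inclusive is 5 days; tolling adds 5 days: September 11, 2010 + 5 days = September 16, 2010.
September 16, 2010 is a listed holiday. The next qualifying day is September 17, 2010.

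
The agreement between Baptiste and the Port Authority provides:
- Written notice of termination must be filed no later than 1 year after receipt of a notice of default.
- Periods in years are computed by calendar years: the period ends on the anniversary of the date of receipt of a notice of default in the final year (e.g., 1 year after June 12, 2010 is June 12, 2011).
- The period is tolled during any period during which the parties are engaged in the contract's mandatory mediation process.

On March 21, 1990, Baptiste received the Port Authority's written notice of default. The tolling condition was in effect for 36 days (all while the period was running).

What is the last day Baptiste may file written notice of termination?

1 year after March 21, 1990 is March 21, 1991.
Tolling adds 36 days: March 21, 1991 + 36 days = April 26, 1991.

April 26, 1991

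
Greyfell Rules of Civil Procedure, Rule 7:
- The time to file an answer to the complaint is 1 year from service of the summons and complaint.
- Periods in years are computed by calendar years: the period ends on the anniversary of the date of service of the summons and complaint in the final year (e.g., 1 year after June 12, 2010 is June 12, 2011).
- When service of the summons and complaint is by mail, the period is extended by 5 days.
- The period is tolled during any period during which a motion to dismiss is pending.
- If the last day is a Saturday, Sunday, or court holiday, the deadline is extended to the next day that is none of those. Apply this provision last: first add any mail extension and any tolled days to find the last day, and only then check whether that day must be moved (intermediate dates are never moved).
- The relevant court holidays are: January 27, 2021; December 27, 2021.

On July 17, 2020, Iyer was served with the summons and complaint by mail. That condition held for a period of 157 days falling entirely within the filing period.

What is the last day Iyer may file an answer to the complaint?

1 year after July 17, 2020 is July 17, 2021.
Service was by mail, adding 5 days: July 17, 2021 + 5 days = July 22, 2021.
Tolling adds 157 days: July 22, 2021 + 157 days = December 26, 2021.
December 26, 2021 is Sunday; December 27, 2021 is a listed holiday. The next qualifying day is December 28, 2021.

December 28, 2021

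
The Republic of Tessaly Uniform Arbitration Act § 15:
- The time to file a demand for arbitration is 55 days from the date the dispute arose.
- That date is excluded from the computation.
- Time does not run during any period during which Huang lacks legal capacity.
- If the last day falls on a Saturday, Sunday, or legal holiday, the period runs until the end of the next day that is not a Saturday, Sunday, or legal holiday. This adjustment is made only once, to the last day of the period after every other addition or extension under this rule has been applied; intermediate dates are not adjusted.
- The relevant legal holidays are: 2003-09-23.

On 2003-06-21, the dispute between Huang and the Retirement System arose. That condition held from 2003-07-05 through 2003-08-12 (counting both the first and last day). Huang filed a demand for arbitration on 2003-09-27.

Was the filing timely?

No

55 days after 2003-06-21 is August 15, 2003.
From July 5, 2003 through August 12, 2003 inclusive is 39 days; tolling adds 39 days: August 15, 2003 + 39 days = September 23, 2003.
September 23, 2003 is a listed holiday. The next qualifying day is September 24, 2003.
The deadline is September 24, 2003; the filing on September 27, 2003 is after that date.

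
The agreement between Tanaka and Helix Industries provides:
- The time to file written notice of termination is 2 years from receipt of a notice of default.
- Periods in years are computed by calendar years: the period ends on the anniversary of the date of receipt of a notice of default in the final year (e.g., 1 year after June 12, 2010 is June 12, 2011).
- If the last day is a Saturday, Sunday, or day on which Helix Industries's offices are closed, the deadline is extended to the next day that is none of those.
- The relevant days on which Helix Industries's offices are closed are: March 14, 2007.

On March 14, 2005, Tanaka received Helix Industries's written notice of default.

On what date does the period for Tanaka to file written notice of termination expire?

March 15, 2007

2 years after March 14, 2005 is March 14, 2007.
March 14, 2007 is a listed holiday. The next qualifying day is March 15, 2007.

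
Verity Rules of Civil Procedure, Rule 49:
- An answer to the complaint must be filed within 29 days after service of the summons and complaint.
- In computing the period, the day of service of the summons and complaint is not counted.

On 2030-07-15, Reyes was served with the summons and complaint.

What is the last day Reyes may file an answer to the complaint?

29 days after 2030-07-15 is August 13, 2030.

August 13, 2030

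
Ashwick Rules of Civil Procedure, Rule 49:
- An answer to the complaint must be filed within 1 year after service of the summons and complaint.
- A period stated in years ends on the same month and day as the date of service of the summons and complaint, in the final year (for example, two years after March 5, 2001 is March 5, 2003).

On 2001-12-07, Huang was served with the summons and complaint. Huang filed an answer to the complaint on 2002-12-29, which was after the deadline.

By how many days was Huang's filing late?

1 year after 2001-12-07 is December 7, 2002.
The deadline is December 7, 2002; from December 7, 2002 to December 29, 2002 is 22 days.

22 days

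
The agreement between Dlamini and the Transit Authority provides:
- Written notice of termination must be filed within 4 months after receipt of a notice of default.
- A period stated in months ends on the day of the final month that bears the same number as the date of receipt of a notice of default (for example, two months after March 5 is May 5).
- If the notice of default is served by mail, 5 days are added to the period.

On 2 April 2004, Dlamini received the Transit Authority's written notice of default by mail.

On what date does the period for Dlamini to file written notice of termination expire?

August 7, 2004

4 months after 2 April 2004 is August 2, 2004.
Service was by mail, adding 5 days: August 2, 2004 + 5 days = August 7, 2004.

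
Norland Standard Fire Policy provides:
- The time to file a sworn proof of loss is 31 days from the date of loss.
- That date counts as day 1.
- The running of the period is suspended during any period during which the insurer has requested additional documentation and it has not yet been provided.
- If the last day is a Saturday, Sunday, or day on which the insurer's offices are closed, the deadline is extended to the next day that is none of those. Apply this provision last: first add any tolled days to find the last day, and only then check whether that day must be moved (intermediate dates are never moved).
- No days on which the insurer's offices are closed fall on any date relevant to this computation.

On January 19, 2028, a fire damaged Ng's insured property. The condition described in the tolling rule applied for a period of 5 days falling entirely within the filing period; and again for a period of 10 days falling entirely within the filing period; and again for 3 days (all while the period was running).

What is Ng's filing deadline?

March 7, 2028

Counting January 19, 2028 as day 1, day 31 is February 18, 2028.
Tolling adds 5 days: February 18, 2028 + 5 days = February 23, 2028.
Tolling adds 10 days: February 23, 2028 + 10 days = March 4, 2028.
Tolling adds 3 days: March 4, 2028 + 3 days = March 7, 2028.
March 7, 2028 is a Tuesday and not a day on which the insurer's offices are closed, so no extension applies.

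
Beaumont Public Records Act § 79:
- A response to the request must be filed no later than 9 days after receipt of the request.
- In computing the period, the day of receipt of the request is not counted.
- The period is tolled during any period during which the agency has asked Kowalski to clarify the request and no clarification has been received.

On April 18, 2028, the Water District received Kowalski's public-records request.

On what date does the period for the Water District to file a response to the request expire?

April 27, 2028

9 days after April 18, 2028 is April 27, 2028.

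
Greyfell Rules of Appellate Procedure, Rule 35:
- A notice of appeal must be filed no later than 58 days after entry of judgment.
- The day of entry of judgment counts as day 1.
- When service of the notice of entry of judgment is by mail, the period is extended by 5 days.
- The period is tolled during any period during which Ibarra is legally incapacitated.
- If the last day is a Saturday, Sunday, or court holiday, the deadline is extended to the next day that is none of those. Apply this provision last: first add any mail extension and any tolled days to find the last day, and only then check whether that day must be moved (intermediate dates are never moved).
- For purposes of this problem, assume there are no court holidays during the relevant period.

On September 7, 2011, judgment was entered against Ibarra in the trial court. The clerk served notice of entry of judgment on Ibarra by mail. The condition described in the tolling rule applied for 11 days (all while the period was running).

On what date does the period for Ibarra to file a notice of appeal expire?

Counting September 7, 2011 as day 1, day 58 is November 3, 2011.
Service was by mail, adding 5 days: November 3, 2011 + 5 days = November 8, 2011.
Tolling adds 11 days: November 8, 2011 + 11 days = November 19, 2011.
November 19, 2011 is Saturday; November 20, 2011 is Sunday. The next qualifying day is November 21, 2011.

November 21, 2011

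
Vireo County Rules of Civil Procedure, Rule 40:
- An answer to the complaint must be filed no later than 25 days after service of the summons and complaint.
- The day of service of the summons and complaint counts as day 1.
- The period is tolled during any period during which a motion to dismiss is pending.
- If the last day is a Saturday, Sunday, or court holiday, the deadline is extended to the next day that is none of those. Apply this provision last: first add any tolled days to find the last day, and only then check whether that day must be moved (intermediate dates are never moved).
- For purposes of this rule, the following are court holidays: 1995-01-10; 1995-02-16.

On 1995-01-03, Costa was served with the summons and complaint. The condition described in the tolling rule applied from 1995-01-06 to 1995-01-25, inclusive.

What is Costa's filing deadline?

February 17, 1995

Counting 1995-01-03 as day 1, day 25 is January 27, 1995.
From January 6, 1995 through January 25, 1995 inclusive is 20 days; tolling adds 20 days: January 27, 1995 + 20 days = February 16, 1995.
February 16, 1995 is a listed holiday. The next qualifying day is February 17, 1995.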